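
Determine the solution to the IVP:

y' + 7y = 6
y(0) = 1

General solution: y = 6/7 + Ce^(-7x)
Applying y(0) = 1: C = 1 - 6/7 = 1/7
Particular solution: y = 6/7 + (1/7)e^(-7x)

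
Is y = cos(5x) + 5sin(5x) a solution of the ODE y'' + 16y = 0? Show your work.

Verification:
y'' = -25cos(5x) - 125sin(5x)
y'' + 16y ≠ 0 (frequency mismatch: got 25 instead of 16)

No, it is not a solution.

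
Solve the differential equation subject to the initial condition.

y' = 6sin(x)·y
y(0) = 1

General solution: y = Ce^(-6cos(x))
Applying IC y(0) = 1:
Particular solution: y = e^(6(1-cos(x)))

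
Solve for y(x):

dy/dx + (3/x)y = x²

Using integrating factor method:

General solution: y = (1/6)x^3 + Cx^(-3)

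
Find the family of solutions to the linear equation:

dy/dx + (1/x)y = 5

Using integrating factor method:

General solution: y = (5/2)x + C/x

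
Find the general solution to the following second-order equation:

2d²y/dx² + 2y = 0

Characteristic equation: 2r² + 2 = 0
Divide by 2: r² + 1 = 0
Roots: r = ±i (complex conjugates)
General solution: y = C₁cos(x) + C₂sin(x)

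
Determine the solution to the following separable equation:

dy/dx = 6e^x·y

Separating variables and integrating:
ln|y| = 6e^x + C

General solution: y = Ce^(6e^x)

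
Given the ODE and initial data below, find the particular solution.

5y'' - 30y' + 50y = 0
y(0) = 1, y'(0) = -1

General solution: y = e^(3x)(C₁cos(x) + C₂sin(x))
Complex roots r = 3 ± i
Applying ICs: C₁ = 1, C₂ = -4
Particular solution: y = e^(3x)(cos(x) - 4sin(x))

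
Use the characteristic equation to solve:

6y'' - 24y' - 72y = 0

Characteristic equation: 6r² - 24r - 72 = 0
Divide by 6: r² - 4r - 12 = 0
Roots: r = 6, -2 (distinct real)
General solution: y = C₁e^(6x) + C₂e^(-2x)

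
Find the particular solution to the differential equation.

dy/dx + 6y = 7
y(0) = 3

General solution: y = 7/6 + Ce^(-6x)
Applying y(0) = 3: C = 3 - 7/6 = 11/6
Particular solution: y = 7/6 + (11/6)e^(-6x)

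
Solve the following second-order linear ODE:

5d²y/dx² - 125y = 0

Characteristic equation: 5r² - 125 = 0
Divide by 5: r² - 25 = 0
Roots: r = 5, -5 (distinct real)
General solution: y = C₁e^(5x) + C₂e^(-5x)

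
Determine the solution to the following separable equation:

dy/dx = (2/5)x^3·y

Separating variables and integrating:
ln|y| = x^4/10 + C

General solution: y = Ce^(x^4/10)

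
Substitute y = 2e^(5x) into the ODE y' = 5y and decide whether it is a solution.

Verification:
y = 2e^(5x)
y' = 10e^(5x)
5y = 10e^(5x)
y' = 5y ✓

Yes, it is a solution.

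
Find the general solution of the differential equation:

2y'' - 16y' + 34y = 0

Characteristic equation: 2r² - 16r + 34 = 0
Divide by 2: r² - 8r + 17 = 0
Roots: r = 4 ± i (complex conjugates)
General solution: y = e^(4x)(C₁cos(x) + C₂sin(x))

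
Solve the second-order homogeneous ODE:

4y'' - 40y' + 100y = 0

Characteristic equation: 4r² - 40r + 100 = 0
Divide by 4: r² - 10r + 25 = 0
Factored: (r - 5)² = 0
Repeated root: r = 5
General solution: y = (C₁ + C₂x)e^(5x)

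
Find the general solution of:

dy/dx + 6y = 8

Using integrating factor method:

General solution: y = 4/3 + Ce^(-6x)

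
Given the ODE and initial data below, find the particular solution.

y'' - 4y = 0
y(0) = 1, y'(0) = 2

General solution: y = C₁e^(2x) + C₂e^(-2x)
Applying ICs: C₁ = 1, C₂ = 0
Particular solution: y = e^(2x)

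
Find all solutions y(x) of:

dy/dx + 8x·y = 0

Using integrating factor method:

General solution: y = Ce^(-4x^2)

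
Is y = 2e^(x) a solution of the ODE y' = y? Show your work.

Verification:
y = 2e^(x)
y' = 2e^(x)
y = 2e^(x)
y' = y ✓

Yes, it is a solution.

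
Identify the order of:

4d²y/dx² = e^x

The order is 2 (highest derivative is of order 2).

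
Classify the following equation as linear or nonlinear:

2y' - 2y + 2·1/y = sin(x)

Nonlinear (1/y term)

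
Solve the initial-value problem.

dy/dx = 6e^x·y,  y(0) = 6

General solution: y = Ce^(6e^x)
Applying IC y(0) = 6:
Particular solution: y = 6e^(6(e^x - 1))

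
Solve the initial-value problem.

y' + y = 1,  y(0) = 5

General solution: y = 1 + Ce^(-x)
Applying y(0) = 5: C = 5 - 1 = 4
Particular solution: y = 1 + 4e^(-x)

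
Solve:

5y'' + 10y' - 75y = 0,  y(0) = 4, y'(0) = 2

General solution: y = C₁e^(3x) + C₂e^(-5x)
Applying ICs: C₁ = 11/4, C₂ = 5/4
Particular solution: y = (11/4)e^(3x) + (5/4)e^(-5x)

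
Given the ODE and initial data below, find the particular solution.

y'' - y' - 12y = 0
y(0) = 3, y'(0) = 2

General solution: y = C₁e^(4x) + C₂e^(-3x)
Applying ICs: C₁ = 11/7, C₂ = 10/7
Particular solution: y = (11/7)e^(4x) + (10/7)e^(-3x)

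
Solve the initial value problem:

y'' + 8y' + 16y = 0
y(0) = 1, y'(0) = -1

General solution: y = (C₁ + C₂x)e^(-4x)
Repeated root r = -4
Applying ICs: C₁ = 1, C₂ = 3
Particular solution: y = (1 + 3x)e^(-4x)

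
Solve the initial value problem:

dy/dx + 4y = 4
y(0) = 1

General solution: y = 1 + Ce^(-4x)
Applying y(0) = 1: C = 1 - 1 = 0
Particular solution: y = 1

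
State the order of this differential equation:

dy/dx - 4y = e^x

The order is 1 (highest derivative is of order 1).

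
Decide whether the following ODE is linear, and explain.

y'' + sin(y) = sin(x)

Nonlinear (sin(y) is nonlinear in y)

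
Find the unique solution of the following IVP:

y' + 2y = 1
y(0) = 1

General solution: y = 1/2 + Ce^(-2x)
Applying y(0) = 1: C = 1 - 1/2 = 1/2
Particular solution: y = 1/2 + (1/2)e^(-2x)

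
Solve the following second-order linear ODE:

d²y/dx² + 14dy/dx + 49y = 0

Characteristic equation: r² + 14r + 49 = 0
Factored: (r + 7)² = 0
Repeated root: r = -7
General solution: y = (C₁ + C₂x)e^(-7x)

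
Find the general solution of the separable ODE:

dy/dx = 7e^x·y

Separating variables and integrating:
ln|y| = 7e^x + C

General solution: y = Ce^(7e^x)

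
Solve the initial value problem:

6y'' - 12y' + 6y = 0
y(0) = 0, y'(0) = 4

General solution: y = (C₁ + C₂x)e^x
Repeated root r = 1
Applying ICs: C₁ = 0, C₂ = 4
Particular solution: y = 4xe^x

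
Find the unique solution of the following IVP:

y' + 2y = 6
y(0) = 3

General solution: y = 3 + Ce^(-2x)
Applying y(0) = 3: C = 3 - 3 = 0
Particular solution: y = 3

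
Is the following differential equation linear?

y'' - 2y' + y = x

Yes. Linear (y and its derivatives appear to the first power only, no products of y terms)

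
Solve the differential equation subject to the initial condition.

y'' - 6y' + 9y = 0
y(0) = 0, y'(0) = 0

General solution: y = (C₁ + C₂x)e^(3x)
Repeated root r = 3
Applying ICs: C₁ = 0, C₂ = 0
Particular solution: y = 0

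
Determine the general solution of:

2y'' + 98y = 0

Characteristic equation: 2r² + 98 = 0
Divide by 2: r² + 49 = 0
Roots: r = ±7i (complex conjugates)
General solution: y = C₁cos(7x) + C₂sin(7x)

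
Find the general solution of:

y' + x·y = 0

Using integrating factor method:

General solution: y = Ce^(-x^2/2)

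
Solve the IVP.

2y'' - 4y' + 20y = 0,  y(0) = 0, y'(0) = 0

General solution: y = e^x(C₁cos(3x) + C₂sin(3x))
Complex roots r = 1 ± 3i
Applying ICs: C₁ = 0, C₂ = 0
Particular solution: y = 0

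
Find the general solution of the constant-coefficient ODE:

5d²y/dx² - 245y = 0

Characteristic equation: 5r² - 245 = 0
Divide by 5: r² - 49 = 0
Roots: r = 7, -7 (distinct real)
General solution: y = C₁e^(7x) + C₂e^(-7x)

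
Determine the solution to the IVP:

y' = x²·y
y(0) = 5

General solution: y = Ce^(x³/3)
Applying IC y(0) = 5:
Particular solution: y = 5e^(x³/3)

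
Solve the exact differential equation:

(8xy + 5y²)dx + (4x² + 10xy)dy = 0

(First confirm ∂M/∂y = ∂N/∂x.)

Verify exactness: ∂M/∂y = ∂N/∂x ✓
Find F(x,y) such that ∂F/∂x = M, ∂F/∂y = N
Solution: 4x²y + 5xy² = C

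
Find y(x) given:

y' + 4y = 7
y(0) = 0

General solution: y = 7/4 + Ce^(-4x)
Applying y(0) = 0: C = 0 - 7/4 = -7/4
Particular solution: y = 7/4 - (7/4)e^(-4x)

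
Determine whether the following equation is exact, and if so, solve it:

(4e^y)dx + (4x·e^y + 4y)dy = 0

Verify exactness: ∂M/∂y = ∂N/∂x ✓
Find F(x,y) such that ∂F/∂x = M, ∂F/∂y = N
Solution: 4x·e^y + 2y² = C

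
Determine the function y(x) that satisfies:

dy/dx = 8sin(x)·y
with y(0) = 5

General solution: y = Ce^(-8cos(x))
Applying IC y(0) = 5:
Particular solution: y = 5e^(8(1-cos(x)))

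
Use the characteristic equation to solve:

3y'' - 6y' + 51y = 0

Characteristic equation: 3r² - 6r + 51 = 0
Divide by 3: r² - 2r + 17 = 0
Roots: r = 1 ± 4i (complex conjugates)
General solution: y = e^x(C₁cos(4x) + C₂sin(4x))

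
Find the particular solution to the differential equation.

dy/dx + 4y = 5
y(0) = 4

General solution: y = 5/4 + Ce^(-4x)
Applying y(0) = 4: C = 4 - 5/4 = 11/4
Particular solution: y = 5/4 + (11/4)e^(-4x)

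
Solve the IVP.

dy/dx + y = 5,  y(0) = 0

General solution: y = 5 + Ce^(-x)
Applying y(0) = 0: C = 0 - 5 = -5
Particular solution: y = 5 - 5e^(-x)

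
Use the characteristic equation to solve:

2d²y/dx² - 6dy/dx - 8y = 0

Characteristic equation: 2r² - 6r - 8 = 0
Divide by 2: r² - 3r - 4 = 0
Roots: r = 4, -1 (distinct real)
General solution: y = C₁e^(4x) + C₂e^(-x)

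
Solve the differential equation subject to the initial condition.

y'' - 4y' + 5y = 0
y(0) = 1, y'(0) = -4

General solution: y = e^(2x)(C₁cos(x) + C₂sin(x))
Complex roots r = 2 ± i
Applying ICs: C₁ = 1, C₂ = -6
Particular solution: y = e^(2x)(cos(x) - 6sin(x))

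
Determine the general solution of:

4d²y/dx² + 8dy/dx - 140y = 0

Characteristic equation: 4r² + 8r - 140 = 0
Divide by 4: r² + 2r - 35 = 0
Roots: r = 5, -7 (distinct real)
General solution: y = C₁e^(5x) + C₂e^(-7x)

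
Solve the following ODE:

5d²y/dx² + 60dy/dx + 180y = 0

Characteristic equation: 5r² + 60r + 180 = 0
Divide by 5: r² + 12r + 36 = 0
Factored: (r + 6)² = 0
Repeated root: r = -6
General solution: y = (C₁ + C₂x)e^(-6x)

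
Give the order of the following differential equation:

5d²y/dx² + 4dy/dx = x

The order is 2 (highest derivative is of order 2).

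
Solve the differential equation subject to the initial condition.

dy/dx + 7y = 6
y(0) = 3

General solution: y = 6/7 + Ce^(-7x)
Applying y(0) = 3: C = 3 - 6/7 = 15/7
Particular solution: y = 6/7 + (15/7)e^(-7x)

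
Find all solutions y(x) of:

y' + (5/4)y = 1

Using integrating factor method:

General solution: y = 4/5 + Ce^(-5x/4)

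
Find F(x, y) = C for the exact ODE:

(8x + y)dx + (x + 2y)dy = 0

Verify exactness: ∂M/∂y = ∂N/∂x ✓
Find F(x,y) such that ∂F/∂x = M, ∂F/∂y = N
Solution: 4x² + xy + y² = C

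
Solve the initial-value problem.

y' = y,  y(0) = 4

General solution: y = Ce^x
Applying IC y(0) = 4:
Particular solution: y = 4e^x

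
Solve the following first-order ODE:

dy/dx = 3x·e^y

Separating variables and integrating:
-e^(-y) = 3x²/2 + C

General solution: y = -ln(C - 3x²/2)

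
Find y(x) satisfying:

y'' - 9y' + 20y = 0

Characteristic equation: r² - 9r + 20 = 0
Roots: r = 5, 4 (distinct real)
General solution: y = C₁e^(5x) + C₂e^(4x)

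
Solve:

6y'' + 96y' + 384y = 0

Characteristic equation: 6r² + 96r + 384 = 0
Divide by 6: r² + 16r + 64 = 0
Factored: (r + 8)² = 0
Repeated root: r = -8
General solution: y = (C₁ + C₂x)e^(-8x)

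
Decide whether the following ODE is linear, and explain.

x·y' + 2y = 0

Linear (y and its derivatives appear to the first power only, no products of y terms)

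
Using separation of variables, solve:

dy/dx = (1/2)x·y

Separating variables and integrating:
ln|y| = x^2/4 + C

General solution: y = Ce^(x^2/4)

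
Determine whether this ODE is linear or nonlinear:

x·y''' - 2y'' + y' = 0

Linear (y and its derivatives appear to the first power only, no products of y terms)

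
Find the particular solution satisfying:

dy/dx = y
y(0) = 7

General solution: y = Ce^x
Applying IC y(0) = 7:
Particular solution: y = 7e^x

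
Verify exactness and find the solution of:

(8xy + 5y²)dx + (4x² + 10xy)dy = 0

Verify exactness: ∂M/∂y = ∂N/∂x ✓
Find F(x,y) such that ∂F/∂x = M, ∂F/∂y = N
Solution: 4x²y + 5xy² = C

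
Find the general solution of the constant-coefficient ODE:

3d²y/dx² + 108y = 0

Characteristic equation: 3r² + 108 = 0
Divide by 3: r² + 36 = 0
Roots: r = ±6i (complex conjugates)
General solution: y = C₁cos(6x) + C₂sin(6x)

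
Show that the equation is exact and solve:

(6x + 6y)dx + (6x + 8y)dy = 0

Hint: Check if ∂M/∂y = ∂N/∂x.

Verify exactness: ∂M/∂y = ∂N/∂x ✓
Find F(x,y) such that ∂F/∂x = M, ∂F/∂y = N
Solution: 3x² + 6xy + 4y² = C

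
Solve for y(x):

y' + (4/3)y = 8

Using integrating factor method:

General solution: y = 6 + Ce^(-4x/3)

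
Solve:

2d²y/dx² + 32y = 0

Characteristic equation: 2r² + 32 = 0
Divide by 2: r² + 16 = 0
Roots: r = ±4i (complex conjugates)
General solution: y = C₁cos(4x) + C₂sin(4x)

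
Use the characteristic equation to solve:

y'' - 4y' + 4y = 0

Characteristic equation: r² - 4r + 4 = 0
Factored: (r - 2)² = 0
Repeated root: r = 2
General solution: y = (C₁ + C₂x)e^(2x)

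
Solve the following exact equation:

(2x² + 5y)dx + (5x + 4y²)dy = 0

Verify exactness: ∂M/∂y = ∂N/∂x ✓
Find F(x,y) such that ∂F/∂x = M, ∂F/∂y = N
Solution: 2x³/3 + 5xy + 4y³/3 = C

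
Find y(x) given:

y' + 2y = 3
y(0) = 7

General solution: y = 3/2 + Ce^(-2x)
Applying y(0) = 7: C = 7 - 3/2 = 11/2
Particular solution: y = 3/2 + (11/2)e^(-2x)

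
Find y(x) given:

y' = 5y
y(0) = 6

General solution: y = Ce^(5x)
Applying IC y(0) = 6:
Particular solution: y = 6e^(5x)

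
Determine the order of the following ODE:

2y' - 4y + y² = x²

The order is 1 (highest derivative is of order 1).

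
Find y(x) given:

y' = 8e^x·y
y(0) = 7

General solution: y = Ce^(8e^x)
Applying IC y(0) = 7:
Particular solution: y = 7e^(8(e^x - 1))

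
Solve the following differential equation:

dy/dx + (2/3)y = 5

Using integrating factor method:

General solution: y = 15/2 + Ce^(-2x/3)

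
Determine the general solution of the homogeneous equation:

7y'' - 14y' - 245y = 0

Characteristic equation: 7r² - 14r - 245 = 0
Divide by 7: r² - 2r - 35 = 0
Roots: r = 7, -5 (distinct real)
General solution: y = C₁e^(7x) + C₂e^(-5x)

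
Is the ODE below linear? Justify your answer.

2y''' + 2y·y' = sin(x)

No. Nonlinear (product y·y')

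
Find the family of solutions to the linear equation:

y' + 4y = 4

Using integrating factor method:

General solution: y = 1 + Ce^(-4x)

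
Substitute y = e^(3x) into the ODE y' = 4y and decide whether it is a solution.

Verification:
y = e^(3x)
y' = 3e^(3x)
But 4y = 4e^(3x)
y' ≠ 4y — the derivative does not match

No, it is not a solution.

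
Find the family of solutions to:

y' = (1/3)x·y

Separating variables and integrating:
ln|y| = x^2/6 + C

General solution: y = Ce^(x^2/6)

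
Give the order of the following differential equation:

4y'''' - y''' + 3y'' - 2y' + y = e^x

The order is 4 (highest derivative is of order 4).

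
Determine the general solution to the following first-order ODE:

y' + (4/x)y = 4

Using integrating factor method:

General solution: y = (4/5)x + Cx^(-4)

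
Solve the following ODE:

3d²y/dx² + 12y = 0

Characteristic equation: 3r² + 12 = 0
Divide by 3: r² + 4 = 0
Roots: r = ±2i (complex conjugates)
General solution: y = C₁cos(2x) + C₂sin(2x)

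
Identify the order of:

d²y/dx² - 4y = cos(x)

The order is 2 (highest derivative is of order 2).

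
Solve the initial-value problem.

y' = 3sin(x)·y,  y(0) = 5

General solution: y = Ce^(-3cos(x))
Applying IC y(0) = 5:
Particular solution: y = 5e^(3(1-cos(x)))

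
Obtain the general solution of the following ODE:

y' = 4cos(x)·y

Separating variables and integrating:
ln|y| = 4sin(x) + C

General solution: y = Ce^(4sin(x))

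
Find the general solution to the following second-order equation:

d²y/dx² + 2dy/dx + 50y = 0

Characteristic equation: r² + 2r + 50 = 0
Roots: r = -1 ± 7i (complex conjugates)
General solution: y = e^(-x)(C₁cos(7x) + C₂sin(7x))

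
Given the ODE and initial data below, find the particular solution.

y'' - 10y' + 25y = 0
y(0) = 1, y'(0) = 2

General solution: y = (C₁ + C₂x)e^(5x)
Repeated root r = 5
Applying ICs: C₁ = 1, C₂ = -3
Particular solution: y = (1 - 3x)e^(5x)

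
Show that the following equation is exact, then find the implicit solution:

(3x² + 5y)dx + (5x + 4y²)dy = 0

Verify exactness: ∂M/∂y = ∂N/∂x ✓
Find F(x,y) such that ∂F/∂x = M, ∂F/∂y = N
Solution: x³ + 5xy + 4y³/3 = C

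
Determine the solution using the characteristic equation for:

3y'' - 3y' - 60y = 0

Characteristic equation: 3r² - 3r - 60 = 0
Divide by 3: r² - r - 20 = 0
Roots: r = 5, -4 (distinct real)
General solution: y = C₁e^(5x) + C₂e^(-4x)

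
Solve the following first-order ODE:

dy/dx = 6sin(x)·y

Separating variables and integrating:
ln|y| = -6cos(x) + C

General solution: y = Ce^(-6cos(x))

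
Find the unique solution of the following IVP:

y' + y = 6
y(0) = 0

General solution: y = 6 + Ce^(-x)
Applying y(0) = 0: C = 0 - 6 = -6
Particular solution: y = 6 - 6e^(-x)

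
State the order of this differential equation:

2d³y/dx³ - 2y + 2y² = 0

The order is 3 (highest derivative is of order 3).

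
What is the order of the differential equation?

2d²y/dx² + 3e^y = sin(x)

The order is 2 (highest derivative is of order 2).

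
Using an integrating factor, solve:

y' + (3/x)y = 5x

Using integrating factor method:

General solution: y = x^2 + Cx^(-3)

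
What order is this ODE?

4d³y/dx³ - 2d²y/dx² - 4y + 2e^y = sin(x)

The order is 3 (highest derivative is of order 3).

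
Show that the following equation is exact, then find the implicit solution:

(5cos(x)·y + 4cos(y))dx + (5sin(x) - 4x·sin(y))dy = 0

Verify exactness: ∂M/∂y = ∂N/∂x ✓
Find F(x,y) such that ∂F/∂x = M, ∂F/∂y = N
Solution: 5sin(x)·y + 4x·cos(y) = C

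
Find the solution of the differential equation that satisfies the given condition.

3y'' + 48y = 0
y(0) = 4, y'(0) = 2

General solution: y = C₁cos(4x) + C₂sin(4x)
Complex roots r = ±4i
Applying ICs: C₁ = 4, C₂ = 1/2
Particular solution: y = 4cos(4x) + (1/2)sin(4x)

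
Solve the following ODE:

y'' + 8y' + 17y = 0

Characteristic equation: r² + 8r + 17 = 0
Roots: r = -4 ± i (complex conjugates)
General solution: y = e^(-4x)(C₁cos(x) + C₂sin(x))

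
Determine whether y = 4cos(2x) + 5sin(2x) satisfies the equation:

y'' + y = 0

Verification:
y'' = -16cos(2x) - 20sin(2x)
y'' + y ≠ 0 (frequency mismatch: got 4 instead of 1)

No, it is not a solution.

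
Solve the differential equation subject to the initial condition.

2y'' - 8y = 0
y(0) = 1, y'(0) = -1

General solution: y = C₁e^(2x) + C₂e^(-2x)
Applying ICs: C₁ = 1/4, C₂ = 3/4
Particular solution: y = (1/4)e^(2x) + (3/4)e^(-2x)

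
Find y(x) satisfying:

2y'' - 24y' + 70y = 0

Characteristic equation: 2r² - 24r + 70 = 0
Divide by 2: r² - 12r + 35 = 0
Roots: r = 5, 7 (distinct real)
General solution: y = C₁e^(5x) + C₂e^(7x)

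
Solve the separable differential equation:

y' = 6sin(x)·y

Separating variables and integrating:
ln|y| = -6cos(x) + C

General solution: y = Ce^(-6cos(x))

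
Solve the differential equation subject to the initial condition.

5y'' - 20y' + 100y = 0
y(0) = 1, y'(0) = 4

General solution: y = e^(2x)(C₁cos(4x) + C₂sin(4x))
Complex roots r = 2 ± 4i
Applying ICs: C₁ = 1, C₂ = 1/2
Particular solution: y = e^(2x)(cos(4x) + (1/2)sin(4x))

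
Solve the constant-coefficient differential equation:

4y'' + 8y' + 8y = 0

Characteristic equation: 4r² + 8r + 8 = 0
Divide by 4: r² + 2r + 2 = 0
Roots: r = -1 ± i (complex conjugates)
General solution: y = e^(-x)(C₁cos(x) + C₂sin(x))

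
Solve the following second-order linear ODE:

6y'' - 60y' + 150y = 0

Characteristic equation: 6r² - 60r + 150 = 0
Divide by 6: r² - 10r + 25 = 0
Factored: (r - 5)² = 0
Repeated root: r = 5
General solution: y = (C₁ + C₂x)e^(5x)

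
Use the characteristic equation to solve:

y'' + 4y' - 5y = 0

Characteristic equation: r² + 4r - 5 = 0
Roots: r = 1, -5 (distinct real)
General solution: y = C₁e^x + C₂e^(-5x)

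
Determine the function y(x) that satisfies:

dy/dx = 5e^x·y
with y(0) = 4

General solution: y = Ce^(5e^x)
Applying IC y(0) = 4:
Particular solution: y = 4e^(5(e^x - 1))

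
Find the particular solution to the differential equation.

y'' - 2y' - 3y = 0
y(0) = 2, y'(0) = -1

General solution: y = C₁e^(3x) + C₂e^(-x)
Applying ICs: C₁ = 1/4, C₂ = 7/4
Particular solution: y = (1/4)e^(3x) + (7/4)e^(-x)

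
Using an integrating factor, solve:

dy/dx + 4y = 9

Using integrating factor method:

General solution: y = 9/4 + Ce^(-4x)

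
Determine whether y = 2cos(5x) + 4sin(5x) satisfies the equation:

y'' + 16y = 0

Verification:
y'' = -50cos(5x) - 100sin(5x)
y'' + 16y ≠ 0 (frequency mismatch: got 25 instead of 16)

No, it is not a solution.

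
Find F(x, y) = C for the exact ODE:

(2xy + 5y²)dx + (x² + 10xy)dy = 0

Verify exactness: ∂M/∂y = ∂N/∂x ✓
Find F(x,y) such that ∂F/∂x = M, ∂F/∂y = N
Solution: x²y + 5xy² = C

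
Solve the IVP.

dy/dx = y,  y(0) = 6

General solution: y = Ce^x
Applying IC y(0) = 6:
Particular solution: y = 6e^x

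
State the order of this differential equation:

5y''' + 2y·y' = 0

The order is 3 (highest derivative is of order 3).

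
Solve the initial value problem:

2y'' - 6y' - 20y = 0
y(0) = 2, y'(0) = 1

General solution: y = C₁e^(5x) + C₂e^(-2x)
Applying ICs: C₁ = 5/7, C₂ = 9/7
Particular solution: y = (5/7)e^(5x) + (9/7)e^(-2x)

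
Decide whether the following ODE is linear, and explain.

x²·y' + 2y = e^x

Linear (y and its derivatives appear to the first power only, no products of y terms)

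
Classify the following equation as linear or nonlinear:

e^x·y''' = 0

Linear (y and its derivatives appear to the first power only, no products of y terms)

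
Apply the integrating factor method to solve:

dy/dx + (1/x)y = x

Using integrating factor method:

General solution: y = (1/3)x^2 + C/x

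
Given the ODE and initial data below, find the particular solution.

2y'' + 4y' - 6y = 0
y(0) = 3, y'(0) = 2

General solution: y = C₁e^x + C₂e^(-3x)
Applying ICs: C₁ = 11/4, C₂ = 1/4
Particular solution: y = (11/4)e^x + (1/4)e^(-3x)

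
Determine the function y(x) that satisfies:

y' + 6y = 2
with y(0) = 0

General solution: y = 1/3 + Ce^(-6x)
Applying y(0) = 0: C = 0 - 1/3 = -1/3
Particular solution: y = 1/3 - (1/3)e^(-6x)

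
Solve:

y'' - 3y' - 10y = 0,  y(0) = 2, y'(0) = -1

General solution: y = C₁e^(5x) + C₂e^(-2x)
Applying ICs: C₁ = 3/7, C₂ = 11/7
Particular solution: y = (3/7)e^(5x) + (11/7)e^(-2x)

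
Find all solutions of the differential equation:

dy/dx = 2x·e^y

Separating variables and integrating:
-e^(-y) = x² + C

General solution: y = -ln(C - x²)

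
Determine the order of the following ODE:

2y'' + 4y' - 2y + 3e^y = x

The order is 2 (highest derivative is of order 2).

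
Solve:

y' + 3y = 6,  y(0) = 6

General solution: y = 2 + Ce^(-3x)
Applying y(0) = 6: C = 6 - 2 = 4
Particular solution: y = 2 + 4e^(-3x)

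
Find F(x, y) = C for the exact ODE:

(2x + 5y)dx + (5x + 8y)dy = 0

Verify exactness: ∂M/∂y = ∂N/∂x ✓
Find F(x,y) such that ∂F/∂x = M, ∂F/∂y = N
Solution: x² + 5xy + 4y² = C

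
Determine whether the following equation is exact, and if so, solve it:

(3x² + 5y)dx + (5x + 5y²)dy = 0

Verify exactness: ∂M/∂y = ∂N/∂x ✓
Find F(x,y) such that ∂F/∂x = M, ∂F/∂y = N
Solution: x³ + 5xy + 5y³/3 = C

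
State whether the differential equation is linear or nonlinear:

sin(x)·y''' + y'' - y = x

Linear (y and its derivatives appear to the first power only, no products of y terms)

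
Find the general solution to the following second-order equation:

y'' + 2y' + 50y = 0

Characteristic equation: r² + 2r + 50 = 0
Roots: r = -1 ± 7i (complex conjugates)
General solution: y = e^(-x)(C₁cos(7x) + C₂sin(7x))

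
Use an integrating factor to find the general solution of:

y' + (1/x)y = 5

Using integrating factor method:

General solution: y = (5/2)x + C/x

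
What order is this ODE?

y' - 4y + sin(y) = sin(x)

The order is 1 (highest derivative is of order 1).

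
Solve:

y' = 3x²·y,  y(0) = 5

General solution: y = Ce^(x³)
Applying IC y(0) = 5:
Particular solution: y = 5e^(x³)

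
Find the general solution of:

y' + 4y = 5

Using integrating factor method:

General solution: y = 5/4 + Ce^(-4x)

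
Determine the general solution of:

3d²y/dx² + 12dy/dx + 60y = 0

Characteristic equation: 3r² + 12r + 60 = 0
Divide by 3: r² + 4r + 20 = 0
Roots: r = -2 ± 4i (complex conjugates)
General solution: y = e^(-2x)(C₁cos(4x) + C₂sin(4x))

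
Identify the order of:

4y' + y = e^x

The order is 1 (highest derivative is of order 1).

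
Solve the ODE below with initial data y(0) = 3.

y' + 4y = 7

General solution: y = 7/4 + Ce^(-4x)
Applying y(0) = 3: C = 3 - 7/4 = 5/4
Particular solution: y = 7/4 + (5/4)e^(-4x)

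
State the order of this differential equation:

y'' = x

The order is 2 (highest derivative is of order 2).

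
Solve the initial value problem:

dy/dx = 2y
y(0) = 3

General solution: y = Ce^(2x)
Applying IC y(0) = 3:
Particular solution: y = 3e^(2x)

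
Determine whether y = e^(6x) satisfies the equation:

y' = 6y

Verification:
y = e^(6x)
y' = 6e^(6x)
6y = 6e^(6x)
y' = 6y ✓

Yes, it is a solution.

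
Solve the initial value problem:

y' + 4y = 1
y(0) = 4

General solution: y = 1/4 + Ce^(-4x)
Applying y(0) = 4: C = 4 - 1/4 = 15/4
Particular solution: y = 1/4 + (15/4)e^(-4x)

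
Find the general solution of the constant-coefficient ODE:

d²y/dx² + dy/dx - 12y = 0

Characteristic equation: r² + r - 12 = 0
Roots: r = 3, -4 (distinct real)
General solution: y = C₁e^(3x) + C₂e^(-4x)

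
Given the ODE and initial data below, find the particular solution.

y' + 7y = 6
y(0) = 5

General solution: y = 6/7 + Ce^(-7x)
Applying y(0) = 5: C = 5 - 6/7 = 29/7
Particular solution: y = 6/7 + (29/7)e^(-7x)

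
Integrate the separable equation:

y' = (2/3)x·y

Separating variables and integrating:
ln|y| = x^2/3 + C

General solution: y = Ce^(x^2/3)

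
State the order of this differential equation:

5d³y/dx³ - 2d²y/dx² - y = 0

The order is 3 (highest derivative is of order 3).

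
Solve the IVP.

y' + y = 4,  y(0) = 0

General solution: y = 4 + Ce^(-x)
Applying y(0) = 0: C = 0 - 4 = -4
Particular solution: y = 4 - 4e^(-x)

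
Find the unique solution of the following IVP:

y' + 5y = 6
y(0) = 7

General solution: y = 6/5 + Ce^(-5x)
Applying y(0) = 7: C = 7 - 6/5 = 29/5
Particular solution: y = 6/5 + (29/5)e^(-5x)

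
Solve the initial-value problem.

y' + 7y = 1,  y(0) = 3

General solution: y = 1/7 + Ce^(-7x)
Applying y(0) = 3: C = 3 - 1/7 = 20/7
Particular solution: y = 1/7 + (20/7)e^(-7x)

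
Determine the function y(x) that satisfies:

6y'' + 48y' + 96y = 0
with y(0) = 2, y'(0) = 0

General solution: y = (C₁ + C₂x)e^(-4x)
Repeated root r = -4
Applying ICs: C₁ = 2, C₂ = 8
Particular solution: y = (2 + 8x)e^(-4x)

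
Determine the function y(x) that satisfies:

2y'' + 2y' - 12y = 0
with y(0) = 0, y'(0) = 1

General solution: y = C₁e^(2x) + C₂e^(-3x)
Applying ICs: C₁ = 1/5, C₂ = -1/5
Particular solution: y = (1/5)e^(2x) - (1/5)e^(-3x)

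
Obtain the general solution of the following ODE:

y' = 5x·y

Separating variables and integrating:
ln|y| = 5x^2/2 + C

General solution: y = Ce^(5x^2/2)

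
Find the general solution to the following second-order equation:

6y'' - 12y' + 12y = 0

Characteristic equation: 6r² - 12r + 12 = 0
Divide by 6: r² - 2r + 2 = 0
Roots: r = 1 ± i (complex conjugates)
General solution: y = e^x(C₁cos(x) + C₂sin(x))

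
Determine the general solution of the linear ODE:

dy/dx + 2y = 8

Using integrating factor method:

General solution: y = 4 + Ce^(-2x)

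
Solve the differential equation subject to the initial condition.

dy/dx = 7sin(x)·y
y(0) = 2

General solution: y = Ce^(-7cos(x))
Applying IC y(0) = 2:
Particular solution: y = 2e^(7(1-cos(x)))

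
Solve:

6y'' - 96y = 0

Characteristic equation: 6r² - 96 = 0
Divide by 6: r² - 16 = 0
Roots: r = 4, -4 (distinct real)
General solution: y = C₁e^(4x) + C₂e^(-4x)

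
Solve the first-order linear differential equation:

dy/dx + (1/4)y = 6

Using integrating factor method:

General solution: y = 24 + Ce^(-x/4)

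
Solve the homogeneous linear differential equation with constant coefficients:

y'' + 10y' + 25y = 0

Characteristic equation: r² + 10r + 25 = 0
Factored: (r + 5)² = 0
Repeated root: r = -5
General solution: y = (C₁ + C₂x)e^(-5x)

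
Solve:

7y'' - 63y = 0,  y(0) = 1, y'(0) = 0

General solution: y = C₁e^(3x) + C₂e^(-3x)
Applying ICs: C₁ = 1/2, C₂ = 1/2
Particular solution: y = (1/2)e^(3x) + (1/2)e^(-3x)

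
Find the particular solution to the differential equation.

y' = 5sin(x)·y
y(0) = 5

General solution: y = Ce^(-5cos(x))
Applying IC y(0) = 5:
Particular solution: y = 5e^(5(1-cos(x)))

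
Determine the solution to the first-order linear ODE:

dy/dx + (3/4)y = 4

Using integrating factor method:

General solution: y = 16/3 + Ce^(-3x/4)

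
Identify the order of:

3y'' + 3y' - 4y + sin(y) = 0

The order is 2 (highest derivative is of order 2).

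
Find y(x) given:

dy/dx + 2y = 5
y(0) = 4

General solution: y = 5/2 + Ce^(-2x)
Applying y(0) = 4: C = 4 - 5/2 = 3/2
Particular solution: y = 5/2 + (3/2)e^(-2x)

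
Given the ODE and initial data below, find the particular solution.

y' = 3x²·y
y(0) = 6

General solution: y = Ce^(x³)
Applying IC y(0) = 6:
Particular solution: y = 6e^(x³)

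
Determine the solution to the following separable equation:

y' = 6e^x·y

Separating variables and integrating:
ln|y| = 6e^x + C

General solution: y = Ce^(6e^x)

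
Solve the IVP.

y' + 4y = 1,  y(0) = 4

General solution: y = 1/4 + Ce^(-4x)
Applying y(0) = 4: C = 4 - 1/4 = 15/4
Particular solution: y = 1/4 + (15/4)e^(-4x)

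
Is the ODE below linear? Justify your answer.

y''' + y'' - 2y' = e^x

Yes. Linear (y and its derivatives appear to the first power only, no products of y terms)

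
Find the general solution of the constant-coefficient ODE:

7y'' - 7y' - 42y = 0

Characteristic equation: 7r² - 7r - 42 = 0
Divide by 7: r² - r - 6 = 0
Roots: r = 3, -2 (distinct real)
General solution: y = C₁e^(3x) + C₂e^(-2x)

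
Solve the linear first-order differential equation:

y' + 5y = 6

Using integrating factor method:

General solution: y = 6/5 + Ce^(-5x)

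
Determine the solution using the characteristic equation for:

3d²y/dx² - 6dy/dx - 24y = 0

Characteristic equation: 3r² - 6r - 24 = 0
Divide by 3: r² - 2r - 8 = 0
Roots: r = 4, -2 (distinct real)
General solution: y = C₁e^(4x) + C₂e^(-2x)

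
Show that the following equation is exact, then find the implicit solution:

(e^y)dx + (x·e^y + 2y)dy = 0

Verify exactness: ∂M/∂y = ∂N/∂x ✓
Find F(x,y) such that ∂F/∂x = M, ∂F/∂y = N
Solution: x·e^y + y² = C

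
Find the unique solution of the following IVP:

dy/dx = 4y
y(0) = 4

General solution: y = Ce^(4x)
Applying IC y(0) = 4:
Particular solution: y = 4e^(4x)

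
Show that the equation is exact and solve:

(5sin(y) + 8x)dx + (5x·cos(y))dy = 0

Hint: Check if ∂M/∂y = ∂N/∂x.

Verify exactness: ∂M/∂y = ∂N/∂x ✓
Find F(x,y) such that ∂F/∂x = M, ∂F/∂y = N
Solution: 5x·sin(y) + 4x² = C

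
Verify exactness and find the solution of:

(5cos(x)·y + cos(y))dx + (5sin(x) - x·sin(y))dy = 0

Verify exactness: ∂M/∂y = ∂N/∂x ✓
Find F(x,y) such that ∂F/∂x = M, ∂F/∂y = N
Solution: 5sin(x)·y + x·cos(y) = C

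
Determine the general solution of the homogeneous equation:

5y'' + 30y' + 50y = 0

Characteristic equation: 5r² + 30r + 50 = 0
Divide by 5: r² + 6r + 10 = 0
Roots: r = -3 ± i (complex conjugates)
General solution: y = e^(-3x)(C₁cos(x) + C₂sin(x))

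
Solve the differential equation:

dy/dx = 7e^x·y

Separating variables and integrating:
ln|y| = 7e^x + C

General solution: y = Ce^(7e^x)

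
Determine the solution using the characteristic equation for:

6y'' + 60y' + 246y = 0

Characteristic equation: 6r² + 60r + 246 = 0
Divide by 6: r² + 10r + 41 = 0
Roots: r = -5 ± 4i (complex conjugates)
General solution: y = e^(-5x)(C₁cos(4x) + C₂sin(4x))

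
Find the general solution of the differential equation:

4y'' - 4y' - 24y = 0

Characteristic equation: 4r² - 4r - 24 = 0
Divide by 4: r² - r - 6 = 0
Roots: r = 3, -2 (distinct real)
General solution: y = C₁e^(3x) + C₂e^(-2x)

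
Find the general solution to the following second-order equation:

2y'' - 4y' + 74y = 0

Characteristic equation: 2r² - 4r + 74 = 0
Divide by 2: r² - 2r + 37 = 0
Roots: r = 1 ± 6i (complex conjugates)
General solution: y = e^x(C₁cos(6x) + C₂sin(6x))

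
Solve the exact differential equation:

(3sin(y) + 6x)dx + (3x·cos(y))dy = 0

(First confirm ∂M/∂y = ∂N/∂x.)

Verify exactness: ∂M/∂y = ∂N/∂x ✓
Find F(x,y) such that ∂F/∂x = M, ∂F/∂y = N
Solution: 3x·sin(y) + 3x² = C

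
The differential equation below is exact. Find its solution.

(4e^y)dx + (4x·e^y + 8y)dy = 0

Verify exactness: ∂M/∂y = ∂N/∂x ✓
Find F(x,y) such that ∂F/∂x = M, ∂F/∂y = N
Solution: 4x·e^y + 4y² = C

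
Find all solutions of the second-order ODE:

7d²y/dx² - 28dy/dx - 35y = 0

Characteristic equation: 7r² - 28r - 35 = 0
Divide by 7: r² - 4r - 5 = 0
Roots: r = 5, -1 (distinct real)
General solution: y = C₁e^(5x) + C₂e^(-x)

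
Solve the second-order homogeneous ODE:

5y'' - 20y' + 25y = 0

Characteristic equation: 5r² - 20r + 25 = 0
Divide by 5: r² - 4r + 5 = 0
Roots: r = 2 ± i (complex conjugates)
General solution: y = e^(2x)(C₁cos(x) + C₂sin(x))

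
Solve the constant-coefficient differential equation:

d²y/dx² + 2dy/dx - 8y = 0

Characteristic equation: r² + 2r - 8 = 0
Roots: r = 2, -4 (distinct real)
General solution: y = C₁e^(2x) + C₂e^(-4x)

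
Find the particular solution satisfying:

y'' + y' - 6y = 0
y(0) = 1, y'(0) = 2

General solution: y = C₁e^(2x) + C₂e^(-3x)
Applying ICs: C₁ = 1, C₂ = 0
Particular solution: y = e^(2x)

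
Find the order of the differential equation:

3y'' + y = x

The order is 2 (highest derivative is of order 2).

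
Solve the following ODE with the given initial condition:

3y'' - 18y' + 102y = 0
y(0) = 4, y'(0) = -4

General solution: y = e^(3x)(C₁cos(5x) + C₂sin(5x))
Complex roots r = 3 ± 5i
Applying ICs: C₁ = 4, C₂ = -16/5
Particular solution: y = e^(3x)(4cos(5x) - (16/5)sin(5x))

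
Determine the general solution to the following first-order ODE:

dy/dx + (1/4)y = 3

Using integrating factor method:

General solution: y = 12 + Ce^(-x/4)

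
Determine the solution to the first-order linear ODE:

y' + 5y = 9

Using integrating factor method:

General solution: y = 9/5 + Ce^(-5x)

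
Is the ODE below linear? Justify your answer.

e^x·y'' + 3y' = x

Yes. Linear (y and its derivatives appear to the first power only, no products of y terms)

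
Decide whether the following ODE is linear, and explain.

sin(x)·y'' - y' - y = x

Linear (y and its derivatives appear to the first power only, no products of y terms)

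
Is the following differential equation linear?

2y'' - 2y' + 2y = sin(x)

Yes. Linear (y and its derivatives appear to the first power only, no products of y terms)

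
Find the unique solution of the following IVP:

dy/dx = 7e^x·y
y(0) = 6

General solution: y = Ce^(7e^x)
Applying IC y(0) = 6:
Particular solution: y = 6e^(7(e^x - 1))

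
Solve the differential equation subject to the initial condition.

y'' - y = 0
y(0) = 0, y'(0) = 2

General solution: y = C₁e^x + C₂e^(-x)
Applying ICs: C₁ = 1, C₂ = -1
Particular solution: y = e^x - e^(-x)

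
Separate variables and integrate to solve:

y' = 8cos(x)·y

Separating variables and integrating:
ln|y| = 8sin(x) + C

General solution: y = Ce^(8sin(x))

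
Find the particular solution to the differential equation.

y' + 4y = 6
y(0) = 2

General solution: y = 3/2 + Ce^(-4x)
Applying y(0) = 2: C = 2 - 3/2 = 1/2
Particular solution: y = 3/2 + (1/2)e^(-4x)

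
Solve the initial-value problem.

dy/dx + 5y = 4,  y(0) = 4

General solution: y = 4/5 + Ce^(-5x)
Applying y(0) = 4: C = 4 - 4/5 = 16/5
Particular solution: y = 4/5 + (16/5)e^(-5x)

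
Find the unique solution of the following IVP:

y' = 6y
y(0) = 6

General solution: y = Ce^(6x)
Applying IC y(0) = 6:
Particular solution: y = 6e^(6x)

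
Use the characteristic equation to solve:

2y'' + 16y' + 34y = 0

Characteristic equation: 2r² + 16r + 34 = 0
Divide by 2: r² + 8r + 17 = 0
Roots: r = -4 ± i (complex conjugates)
General solution: y = e^(-4x)(C₁cos(x) + C₂sin(x))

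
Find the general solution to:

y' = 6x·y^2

Separating variables and integrating:
-1/y = 3x^2 + C

General solution: y^-1 = -3x^2 + C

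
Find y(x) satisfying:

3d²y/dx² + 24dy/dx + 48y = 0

Characteristic equation: 3r² + 24r + 48 = 0
Divide by 3: r² + 8r + 16 = 0
Factored: (r + 4)² = 0
Repeated root: r = -4
General solution: y = (C₁ + C₂x)e^(-4x)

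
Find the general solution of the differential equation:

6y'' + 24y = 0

Characteristic equation: 6r² + 24 = 0
Divide by 6: r² + 4 = 0
Roots: r = ±2i (complex conjugates)
General solution: y = C₁cos(2x) + C₂sin(2x)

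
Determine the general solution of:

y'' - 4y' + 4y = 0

Characteristic equation: r² - 4r + 4 = 0
Factored: (r - 2)² = 0
Repeated root: r = 2
General solution: y = (C₁ + C₂x)e^(2x)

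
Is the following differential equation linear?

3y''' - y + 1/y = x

No. Nonlinear (1/y term)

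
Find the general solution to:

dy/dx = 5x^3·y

Separating variables and integrating:
ln|y| = 5x^4/4 + C

General solution: y = Ce^(5x^4/4)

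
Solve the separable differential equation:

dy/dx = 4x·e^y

Separating variables and integrating:
-e^(-y) = 2x² + C

General solution: y = -ln(C - 2x²)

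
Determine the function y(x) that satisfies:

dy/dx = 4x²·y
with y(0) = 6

General solution: y = Ce^(4x³/3)
Applying IC y(0) = 6:
Particular solution: y = 6e^(4x³/3)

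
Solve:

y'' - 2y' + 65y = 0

Characteristic equation: r² - 2r + 65 = 0
Roots: r = 1 ± 8i (complex conjugates)
General solution: y = e^x(C₁cos(8x) + C₂sin(8x))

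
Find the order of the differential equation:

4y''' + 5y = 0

The order is 3 (highest derivative is of order 3).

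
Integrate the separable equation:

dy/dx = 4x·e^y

Separating variables and integrating:
-e^(-y) = 2x² + C

General solution: y = -ln(C - 2x²)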